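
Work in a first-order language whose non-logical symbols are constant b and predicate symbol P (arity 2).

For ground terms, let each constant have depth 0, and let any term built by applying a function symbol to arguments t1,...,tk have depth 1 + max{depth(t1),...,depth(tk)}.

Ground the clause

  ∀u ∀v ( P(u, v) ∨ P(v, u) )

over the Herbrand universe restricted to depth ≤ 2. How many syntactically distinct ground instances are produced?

Ground terms of depth ≤ 2:
  With no function symbols every ground term is a constant, so there is exactly 1 ground term at every depth bound.
  N_0 = 1
  N_1 = 1
  N_2 = 1
  Explicitly: b.
So there is exactly 1 ground term available for substitution.
There are 2 variables to instantiate (u, v), each occurring in at least one literal, so different choices give different ground instances.
Number of ground instances = 1^2 = 1.

1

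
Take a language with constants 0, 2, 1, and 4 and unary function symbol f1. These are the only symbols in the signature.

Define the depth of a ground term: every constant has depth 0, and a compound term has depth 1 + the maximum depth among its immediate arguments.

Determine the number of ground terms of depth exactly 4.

4

Count level by level. With function symbols f1/1, the terms of depth ≤ k are the 4 constants together with each function applied to depth-≤(k−1) tuples, so N_k = 4 + N_{k-1}.
N_0 = 4
N_1 = 4 + 4 = 8
N_2 = 4 + 8 = 12
N_3 = 4 + 12 = 16
N_4 = 4 + 16 = 20
Terms of depth exactly 4: N_4 − N_3 = 20 − 16 = 4.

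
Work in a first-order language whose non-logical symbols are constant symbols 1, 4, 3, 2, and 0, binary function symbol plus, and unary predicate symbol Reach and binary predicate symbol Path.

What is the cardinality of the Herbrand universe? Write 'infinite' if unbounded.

The signature has at least one function symbol (plus, arity 2) and at least one constant (1).
Iterating plus gives infinitely many distinct ground terms: 1, plus(1, 1), plus(plus(1, 1), plus(1, 1)), ...
So the Herbrand universe is infinite.

infinite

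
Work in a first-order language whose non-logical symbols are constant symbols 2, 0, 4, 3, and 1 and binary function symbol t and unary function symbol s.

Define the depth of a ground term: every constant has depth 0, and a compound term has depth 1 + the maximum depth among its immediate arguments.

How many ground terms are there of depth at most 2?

1265

Count level by level. With function symbols t/2, s/1, the terms of depth ≤ k are the 5 constants together with each function applied to depth-≤(k−1) tuples, so N_k = 5 + N_{k-1}^2 + N_{k-1}.
N_0 = 5
N_1 = 5 + 5^2 + 5 = 35
N_2 = 5 + 35^2 + 35 = 1265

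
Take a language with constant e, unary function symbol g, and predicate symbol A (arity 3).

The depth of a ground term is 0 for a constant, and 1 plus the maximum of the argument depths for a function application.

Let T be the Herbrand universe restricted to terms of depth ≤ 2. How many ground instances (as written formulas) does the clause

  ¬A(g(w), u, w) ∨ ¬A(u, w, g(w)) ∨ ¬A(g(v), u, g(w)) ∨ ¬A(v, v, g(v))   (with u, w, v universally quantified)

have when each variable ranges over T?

Ground terms of depth ≤ 2:
  Write N_k for the number of ground terms of depth ≤ k. A term of depth ≤ k is either a constant or a function symbol applied to arguments of depth ≤ k−1, so N_k = 1 + N_{k-1}.
  N_0 = 1
  N_1 = 1 + 1 = 2
  N_2 = 1 + 2 = 3
  Explicitly: e, g(e), g(g(e)).
So there are 3 ground terms available for substitution.
There are 3 variables to instantiate (u, w, v), each occurring in at least one literal, so different choices give different ground instances.
Number of ground instances = 3^3 = 27.

27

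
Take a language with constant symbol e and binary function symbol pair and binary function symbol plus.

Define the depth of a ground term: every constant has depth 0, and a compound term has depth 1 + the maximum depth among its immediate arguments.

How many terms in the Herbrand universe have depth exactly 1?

If N_k denotes the number of depth-≤k ground terms, the 1 constant gives N_0 = 1, and each function symbol of arity r contributes N_{k-1}^r new terms at level k: N_k = 1 + N_{k-1}^2 + N_{k-1}^2.
N_0 = 1
N_1 = 1 + 1^2 + 1^2 = 3
Terms of depth exactly 1: N_1 − N_0 = 3 − 1 = 2.

2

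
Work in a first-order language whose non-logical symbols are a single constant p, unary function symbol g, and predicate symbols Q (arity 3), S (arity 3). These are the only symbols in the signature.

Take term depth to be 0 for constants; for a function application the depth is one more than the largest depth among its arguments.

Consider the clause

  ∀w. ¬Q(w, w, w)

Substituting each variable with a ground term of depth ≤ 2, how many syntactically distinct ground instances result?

3

Ground terms of depth ≤ 2:
  If N_k denotes the number of depth-≤k ground terms, the 1 constant gives N_0 = 1, and each function symbol of arity r contributes N_{k-1}^r new terms at level k: N_k = 1 + N_{k-1}.
  N_0 = 1
  N_1 = 1 + 1 = 2
  N_2 = 1 + 2 = 3
  Explicitly: p, g(p), g(g(p)).
So there are 3 ground terms available for substitution.
The clause has 1 distinct variable (w), which appears in the body. In the free term algebra distinct substitutions yield syntactically distinct ground instances.
Number of ground instances = 3.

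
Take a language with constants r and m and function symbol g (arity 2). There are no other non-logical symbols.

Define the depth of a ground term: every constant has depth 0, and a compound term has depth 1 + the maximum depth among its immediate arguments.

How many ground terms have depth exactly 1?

Let N_k count ground terms of depth at most k. Each non-constant term of depth ≤ k is some function symbol applied to depth-≤(k−1) arguments, giving N_k = 2 + N_{k-1}^2.
N_0 = 2
N_1 = 2 + 2^2 = 6
Terms of depth exactly 1: N_1 − N_0 = 6 − 2 = 4.

4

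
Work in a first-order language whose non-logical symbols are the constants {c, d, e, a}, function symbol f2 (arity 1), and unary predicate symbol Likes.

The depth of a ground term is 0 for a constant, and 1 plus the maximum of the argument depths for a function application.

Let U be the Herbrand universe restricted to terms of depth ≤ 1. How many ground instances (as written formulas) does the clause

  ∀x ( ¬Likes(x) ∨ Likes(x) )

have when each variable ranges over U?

Ground terms of depth ≤ 1:
  If N_k denotes the number of depth-≤k ground terms, the 4 constants give N_0 = 4, and each function symbol of arity r contributes N_{k-1}^r new terms at level k: N_k = 4 + N_{k-1}.
  N_0 = 4
  N_1 = 4 + 4 = 8
  Explicitly: c, d, e, a, f2(c), f2(d), f2(e), f2(a).
So there are 8 ground terms available for substitution.
The variable x ranges independently over the available ground terms, and distinct assignments produce distinct instances.
Number of ground instances = 8.

8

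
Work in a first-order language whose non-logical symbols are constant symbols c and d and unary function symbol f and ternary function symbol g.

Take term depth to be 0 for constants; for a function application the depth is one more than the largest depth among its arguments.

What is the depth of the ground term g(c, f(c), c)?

2

depth(f(c)) = 1 + depth(c) = 1 + 0 = 1
depth(g(c, f(c), c)) = 1 + max(0, 1, 0) = 2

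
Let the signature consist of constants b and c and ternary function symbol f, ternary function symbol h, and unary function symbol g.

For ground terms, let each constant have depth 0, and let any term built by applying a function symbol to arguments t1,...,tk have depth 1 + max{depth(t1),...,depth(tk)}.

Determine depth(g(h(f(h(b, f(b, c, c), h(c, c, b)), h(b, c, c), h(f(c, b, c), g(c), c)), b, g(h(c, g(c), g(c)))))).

5

depth(f(b, c, c)) = 1 + max(0, 0, 0) = 1
depth(h(c, c, b)) = 1 + max(0, 0, 0) = 1
depth(h(b, f(b, c, c), h(c, c, b))) = 1 + max(0, 1, 1) = 2
depth(h(b, c, c)) = 1 + max(0, 0, 0) = 1
depth(f(c, b, c)) = 1 + max(0, 0, 0) = 1
depth(g(c)) = 1 + depth(c) = 1 + 0 = 1
depth(h(f(c, b, c), g(c), c)) = 1 + max(1, 1, 0) = 2
depth(f(h(b, f(b, c, c), h(c, c, b)), h(b, c, c), h(f(c, b, c), g(c), c))) = 1 + max(2, 1, 2) = 3
depth(h(c, g(c), g(c))) = 1 + max(0, 1, 1) = 2
depth(g(h(c, g(c), g(c)))) = 1 + depth(h(c, g(c), g(c))) = 1 + 2 = 3
depth(h(f(h(b, f(b, c, c), h(c, c, b)), h(b, c, c), h(f(c, b, c), g(c), c)), b, g(h(c, g(c), g(c))))) = 1 + max(3, 0, 3) = 4
depth(g(h(f(h(b, f(b, c, c), h(c, c, b)), h(b, c, c), h(f(c, b, c), g(c), c)), b, g(h(c, g(c), g(c)))))) = 1 + depth(h(f(h(b, f(b, c, c), h(c, c, b)), h(b, c, c), h(f(c, b, c), g(c), c)), b, g(h(c, g(c), g(c))))) = 1 + 4 = 5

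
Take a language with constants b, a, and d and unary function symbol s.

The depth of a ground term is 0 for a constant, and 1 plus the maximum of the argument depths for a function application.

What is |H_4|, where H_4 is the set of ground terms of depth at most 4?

Let N_k = |{terms of depth ≤ k}|. Then N_0 = 3 and N_k = 3 + N_{k-1} for k ≥ 1 (one summand per function symbol, arity giving the exponent).
N_0 = 3
N_1 = 3 + 3 = 6
N_2 = 3 + 6 = 9
N_3 = 3 + 9 = 12
N_4 = 3 + 12 = 15

15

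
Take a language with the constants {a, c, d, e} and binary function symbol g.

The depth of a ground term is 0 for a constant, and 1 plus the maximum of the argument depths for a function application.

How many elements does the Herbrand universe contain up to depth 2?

Count level by level. With function symbols g/2, the terms of depth ≤ k are the 4 constants together with each function applied to depth-≤(k−1) tuples, so N_k = 4 + N_{k-1}^2.
N_0 = 4
N_1 = 4 + 4^2 = 20
N_2 = 4 + 20^2 = 404

404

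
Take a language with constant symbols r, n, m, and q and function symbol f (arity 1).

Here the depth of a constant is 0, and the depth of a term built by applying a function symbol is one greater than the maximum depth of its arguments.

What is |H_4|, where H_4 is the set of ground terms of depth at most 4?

20

Let N_k count ground terms of depth at most k. Each non-constant term of depth ≤ k is some function symbol applied to depth-≤(k−1) arguments, giving N_k = 4 + N_{k-1}.
N_0 = 4
N_1 = 4 + 4 = 8
N_2 = 4 + 8 = 12
N_3 = 4 + 12 = 16
N_4 = 4 + 16 = 20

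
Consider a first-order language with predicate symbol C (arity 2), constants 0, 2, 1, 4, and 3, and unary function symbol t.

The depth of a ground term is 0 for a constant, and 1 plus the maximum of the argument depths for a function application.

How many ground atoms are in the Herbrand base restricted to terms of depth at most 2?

First count ground terms of depth ≤ 2.
Let N_k = |{terms of depth ≤ k}|. Then N_0 = 5 and N_k = 5 + N_{k-1} for k ≥ 1 (one summand per function symbol, arity giving the exponent).
N_0 = 5
N_1 = 5 + 5 = 10
N_2 = 5 + 10 = 15
So |H| = 15.
Ground atoms are formed by filling each argument slot of a predicate with a term from H, so an r-ary predicate gives |H|^r atoms:
  C: 15^2 = 225
Total ground atoms: 225.

225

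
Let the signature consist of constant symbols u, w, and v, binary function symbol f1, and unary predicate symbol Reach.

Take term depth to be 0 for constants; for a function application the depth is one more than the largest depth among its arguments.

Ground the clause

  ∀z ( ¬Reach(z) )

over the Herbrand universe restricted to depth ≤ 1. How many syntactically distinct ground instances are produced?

Ground terms of depth ≤ 1:
  If N_k denotes the number of depth-≤k ground terms, the 3 constants give N_0 = 3, and each function symbol of arity r contributes N_{k-1}^r new terms at level k: N_k = 3 + N_{k-1}^2.
  N_0 = 3
  N_1 = 3 + 3^2 = 12
  Explicitly: u, w, v, f1(u, u), f1(u, w), f1(u, v), f1(w, u), f1(w, w), f1(w, v), f1(v, u), f1(v, w), f1(v, v).
So there are 12 ground terms available for substitution.
The clause has 1 distinct variable (z), which appears in the body. In the free term algebra distinct substitutions yield syntactically distinct ground instances.
Number of ground instances = 12.

12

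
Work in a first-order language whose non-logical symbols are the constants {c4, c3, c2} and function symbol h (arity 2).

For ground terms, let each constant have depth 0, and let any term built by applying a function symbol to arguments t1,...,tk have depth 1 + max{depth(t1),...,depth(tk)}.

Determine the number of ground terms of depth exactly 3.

21465

Count level by level. With function symbols h/2, the terms of depth ≤ k are the 3 constants together with each function applied to depth-≤(k−1) tuples, so N_k = 3 + N_{k-1}^2.
N_0 = 3
N_1 = 3 + 3^2 = 12
N_2 = 3 + 12^2 = 147
N_3 = 3 + 147^2 = 21612
Terms of depth exactly 3: N_3 − N_2 = 21612 − 147 = 21465.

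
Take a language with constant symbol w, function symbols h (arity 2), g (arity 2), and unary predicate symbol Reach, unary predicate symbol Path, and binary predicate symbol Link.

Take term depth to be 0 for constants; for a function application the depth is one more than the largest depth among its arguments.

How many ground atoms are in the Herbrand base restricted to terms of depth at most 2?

399

First count ground terms of depth ≤ 2.
If N_k denotes the number of depth-≤k ground terms, the 1 constant gives N_0 = 1, and each function symbol of arity r contributes N_{k-1}^r new terms at level k: N_k = 1 + N_{k-1}^2 + N_{k-1}^2.
N_0 = 1
N_1 = 1 + 1^2 + 1^2 = 3
N_2 = 1 + 3^2 + 3^2 = 19
So |H| = 19.
For each predicate symbol, the number of ground atoms is |H| raised to its arity; summing:
  Reach: 19;  Path: 19;  Link: 19^2 = 361
Total ground atoms: 19 + 19 + 361 = 399.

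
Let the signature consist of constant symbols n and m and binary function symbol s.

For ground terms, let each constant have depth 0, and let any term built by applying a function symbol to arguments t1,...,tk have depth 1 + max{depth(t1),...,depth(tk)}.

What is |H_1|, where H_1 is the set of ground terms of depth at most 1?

6

Let N_k = |{terms of depth ≤ k}|. Then N_0 = 2 and N_k = 2 + N_{k-1}^2 for k ≥ 1 (one summand per function symbol, arity giving the exponent).
N_0 = 2
N_1 = 2 + 2^2 = 6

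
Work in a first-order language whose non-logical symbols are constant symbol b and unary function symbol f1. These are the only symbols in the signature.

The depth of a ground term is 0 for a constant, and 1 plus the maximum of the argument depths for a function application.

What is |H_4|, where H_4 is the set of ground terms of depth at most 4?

5

Let N_k count ground terms of depth at most k. Each non-constant term of depth ≤ k is some function symbol applied to depth-≤(k−1) arguments, giving N_k = 1 + N_{k-1}.
N_0 = 1
N_1 = 1 + 1 = 2
N_2 = 1 + 2 = 3
N_3 = 1 + 3 = 4
N_4 = 1 + 4 = 5
Explicitly: b, f1(b), f1(f1(b)), f1(f1(f1(b))), f1(f1(f1(f1(b)))).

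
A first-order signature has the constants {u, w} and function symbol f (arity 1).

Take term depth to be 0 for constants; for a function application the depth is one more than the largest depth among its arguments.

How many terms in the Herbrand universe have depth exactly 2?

If N_k denotes the number of depth-≤k ground terms, the 2 constants give N_0 = 2, and each function symbol of arity r contributes N_{k-1}^r new terms at level k: N_k = 2 + N_{k-1}.
N_0 = 2
N_1 = 2 + 2 = 4
N_2 = 2 + 4 = 6
Terms of depth exactly 2: N_2 − N_1 = 6 − 4 = 2.

2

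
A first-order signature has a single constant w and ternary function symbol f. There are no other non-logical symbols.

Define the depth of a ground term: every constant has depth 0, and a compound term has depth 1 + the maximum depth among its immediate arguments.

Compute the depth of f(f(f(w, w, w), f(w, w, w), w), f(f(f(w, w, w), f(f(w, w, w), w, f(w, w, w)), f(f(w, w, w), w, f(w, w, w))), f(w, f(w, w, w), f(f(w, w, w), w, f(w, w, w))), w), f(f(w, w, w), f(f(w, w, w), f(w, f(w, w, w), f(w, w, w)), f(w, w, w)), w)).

depth(f(w, w, w)) = 1 + max(0, 0, 0) = 1
depth(f(f(w, w, w), f(w, w, w), w)) = 1 + max(1, 1, 0) = 2
depth(f(f(w, w, w), w, f(w, w, w))) = 1 + max(1, 0, 1) = 2
depth(f(f(w, w, w), f(f(w, w, w), w, f(w, w, w)), f(f(w, w, w), w, f(w, w, w)))) = 1 + max(1, 2, 2) = 3
depth(f(w, f(w, w, w), f(f(w, w, w), w, f(w, w, w)))) = 1 + max(0, 1, 2) = 3
depth(f(f(f(w, w, w), f(f(w, w, w), w, f(w, w, w)), f(f(w, w, w), w, f(w, w, w))), f(w, f(w, w, w), f(f(w, w, w), w, f(w, w, w))), w)) = 1 + max(3, 3, 0) = 4
depth(f(w, f(w, w, w), f(w, w, w))) = 1 + max(0, 1, 1) = 2
depth(f(f(w, w, w), f(w, f(w, w, w), f(w, w, w)), f(w, w, w))) = 1 + max(1, 2, 1) = 3
depth(f(f(w, w, w), f(f(w, w, w), f(w, f(w, w, w), f(w, w, w)), f(w, w, w)), w)) = 1 + max(1, 3, 0) = 4
depth(f(f(f(w, w, w), f(w, w, w), w), f(f(f(w, w, w), f(f(w, w, w), w, f(w, w, w)), f(f(w, w, w), w, f(w, w, w))), f(w, f(w, w, w), f(f(w, w, w), w, f(w, w, w))), w), f(f(w, w, w), f(f(w, w, w), f(w, f(w, w, w), f(w, w, w)), f(w, w, w)), w))) = 1 + max(2, 4, 4) = 5

5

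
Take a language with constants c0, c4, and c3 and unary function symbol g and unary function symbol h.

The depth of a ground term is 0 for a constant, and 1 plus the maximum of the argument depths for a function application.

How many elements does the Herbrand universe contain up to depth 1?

If N_k denotes the number of depth-≤k ground terms, the 3 constants give N_0 = 3, and each function symbol of arity r contributes N_{k-1}^r new terms at level k: N_k = 3 + N_{k-1} + N_{k-1}.
N_0 = 3
N_1 = 3 + 3 + 3 = 9
Explicitly: c0, c4, c3, g(c0), g(c4), g(c3), h(c0), h(c4), h(c3).

9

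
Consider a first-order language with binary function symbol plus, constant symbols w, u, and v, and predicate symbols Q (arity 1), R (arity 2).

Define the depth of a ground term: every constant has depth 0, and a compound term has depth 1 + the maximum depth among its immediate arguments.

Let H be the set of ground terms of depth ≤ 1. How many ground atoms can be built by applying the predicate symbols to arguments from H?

156

First count ground terms of depth ≤ 1.
Let N_k count ground terms of depth at most k. Each non-constant term of depth ≤ k is some function symbol applied to depth-≤(k−1) arguments, giving N_k = 3 + N_{k-1}^2.
N_0 = 3
N_1 = 3 + 3^2 = 12
Explicitly: w, u, v, plus(w, w), plus(w, u), plus(w, v), plus(u, w), plus(u, u), plus(u, v), plus(v, w), plus(v, u), plus(v, v).
So |H| = 12.
For each predicate symbol, the number of ground atoms is |H| raised to its arity; summing:
  Q: 12;  R: 12^2 = 144
Total ground atoms: 12 + 144 = 156.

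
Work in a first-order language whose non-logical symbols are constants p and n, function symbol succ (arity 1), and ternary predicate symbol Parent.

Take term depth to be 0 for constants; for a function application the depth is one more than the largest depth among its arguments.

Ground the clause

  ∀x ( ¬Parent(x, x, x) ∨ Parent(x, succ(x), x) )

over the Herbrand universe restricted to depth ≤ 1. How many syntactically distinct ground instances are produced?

4

Ground terms of depth ≤ 1:
  Count level by level. With function symbols succ/1, the terms of depth ≤ k are the 2 constants together with each function applied to depth-≤(k−1) tuples, so N_k = 2 + N_{k-1}.
  N_0 = 2
  N_1 = 2 + 2 = 4
  Explicitly: p, n, succ(p), succ(n).
So there are 4 ground terms available for substitution.
The body mentions the single quantified variable x; since ground terms form a free algebra, no two substitutions collapse to the same formula.
Number of ground instances = 4.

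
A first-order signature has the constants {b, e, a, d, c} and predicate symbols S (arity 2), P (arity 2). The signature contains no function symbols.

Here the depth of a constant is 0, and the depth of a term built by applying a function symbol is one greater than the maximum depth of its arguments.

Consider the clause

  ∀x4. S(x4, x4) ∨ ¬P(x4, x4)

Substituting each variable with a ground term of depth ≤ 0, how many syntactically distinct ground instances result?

Ground terms of depth ≤ 0:
  With no function symbols every ground term is a constant, so there are exactly 5 ground terms at every depth bound.
  N_0 = 5
  Explicitly: b, e, a, d, c.
So there are 5 ground terms available for substitution.
The clause has 1 distinct variable (x4), which appears in the body. In the free term algebra distinct substitutions yield syntactically distinct ground instances.
Number of ground instances = 5.

5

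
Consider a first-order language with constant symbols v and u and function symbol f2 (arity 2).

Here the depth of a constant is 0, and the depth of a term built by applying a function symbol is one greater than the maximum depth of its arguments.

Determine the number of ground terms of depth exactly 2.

Let N_k count ground terms of depth at most k. Each non-constant term of depth ≤ k is some function symbol applied to depth-≤(k−1) arguments, giving N_k = 2 + N_{k-1}^2.
N_0 = 2
N_1 = 2 + 2^2 = 6
N_2 = 2 + 6^2 = 38
Terms of depth exactly 2: N_2 − N_1 = 38 − 6 = 32.

32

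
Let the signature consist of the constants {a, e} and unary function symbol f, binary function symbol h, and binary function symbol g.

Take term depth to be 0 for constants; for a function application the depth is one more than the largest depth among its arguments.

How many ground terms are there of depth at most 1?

Write N_k for the number of ground terms of depth ≤ k. A term of depth ≤ k is either a constant or a function symbol applied to arguments of depth ≤ k−1, so N_k = 2 + N_{k-1} + N_{k-1}^2 + N_{k-1}^2.
N_0 = 2
N_1 = 2 + 2 + 2^2 + 2^2 = 12
Explicitly: a, e, f(a), f(e), h(a, a), h(a, e), h(e, a), h(e, e), g(a, a), g(a, e), g(e, a), g(e, e).

12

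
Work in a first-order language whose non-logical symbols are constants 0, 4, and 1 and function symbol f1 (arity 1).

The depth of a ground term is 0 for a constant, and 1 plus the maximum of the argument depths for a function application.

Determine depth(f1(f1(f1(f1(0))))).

depth(f1(0)) = 1 + depth(0) = 1 + 0 = 1
depth(f1(f1(0))) = 1 + depth(f1(0)) = 1 + 1 = 2
depth(f1(f1(f1(0)))) = 1 + depth(f1(f1(0))) = 1 + 2 = 3
depth(f1(f1(f1(f1(0))))) = 1 + depth(f1(f1(f1(0)))) = 1 + 3 = 4

4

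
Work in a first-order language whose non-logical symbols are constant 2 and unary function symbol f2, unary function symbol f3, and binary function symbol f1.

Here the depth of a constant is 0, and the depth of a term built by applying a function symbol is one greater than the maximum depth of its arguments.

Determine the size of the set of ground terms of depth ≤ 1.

Let N_k = |{terms of depth ≤ k}|. Then N_0 = 1 and N_k = 1 + N_{k-1} + N_{k-1} + N_{k-1}^2 for k ≥ 1 (one summand per function symbol, arity giving the exponent).
N_0 = 1
N_1 = 1 + 1 + 1 + 1^2 = 4

4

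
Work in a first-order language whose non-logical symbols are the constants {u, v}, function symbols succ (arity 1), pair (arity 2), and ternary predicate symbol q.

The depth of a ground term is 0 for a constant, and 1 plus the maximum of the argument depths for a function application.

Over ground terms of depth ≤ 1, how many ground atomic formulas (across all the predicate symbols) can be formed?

512

First count ground terms of depth ≤ 1.
Write N_k for the number of ground terms of depth ≤ k. A term of depth ≤ k is either a constant or a function symbol applied to arguments of depth ≤ k−1, so N_k = 2 + N_{k-1} + N_{k-1}^2.
N_0 = 2
N_1 = 2 + 2 + 2^2 = 8
So |H| = 8.
Ground atoms are formed by filling each argument slot of a predicate with a term from H, so an r-ary predicate gives |H|^r atoms:
  q: 8^3 = 512
Total ground atoms: 512.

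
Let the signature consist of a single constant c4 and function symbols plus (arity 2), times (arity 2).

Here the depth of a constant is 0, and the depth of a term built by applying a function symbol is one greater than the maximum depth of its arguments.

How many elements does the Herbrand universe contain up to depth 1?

3

Write N_k for the number of ground terms of depth ≤ k. A term of depth ≤ k is either a constant or a function symbol applied to arguments of depth ≤ k−1, so N_k = 1 + N_{k-1}^2 + N_{k-1}^2.
N_0 = 1
N_1 = 1 + 1^2 + 1^2 = 3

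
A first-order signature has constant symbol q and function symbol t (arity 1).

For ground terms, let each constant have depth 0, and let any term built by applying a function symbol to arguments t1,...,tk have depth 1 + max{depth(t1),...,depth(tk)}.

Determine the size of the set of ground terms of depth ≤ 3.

4

Count level by level. With function symbols t/1, the terms of depth ≤ k are the 1 constant together with each function applied to depth-≤(k−1) tuples, so N_k = 1 + N_{k-1}.
N_0 = 1
N_1 = 1 + 1 = 2
N_2 = 1 + 2 = 3
N_3 = 1 + 3 = 4
Explicitly: q, t(q), t(t(q)), t(t(t(q))).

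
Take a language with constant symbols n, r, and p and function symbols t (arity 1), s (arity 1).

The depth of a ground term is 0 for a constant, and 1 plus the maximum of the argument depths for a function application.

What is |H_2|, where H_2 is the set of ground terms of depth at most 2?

21

Count level by level. With function symbols t/1, s/1, the terms of depth ≤ k are the 3 constants together with each function applied to depth-≤(k−1) tuples, so N_k = 3 + N_{k-1} + N_{k-1}.
N_0 = 3
N_1 = 3 + 3 + 3 = 9
N_2 = 3 + 9 + 9 = 21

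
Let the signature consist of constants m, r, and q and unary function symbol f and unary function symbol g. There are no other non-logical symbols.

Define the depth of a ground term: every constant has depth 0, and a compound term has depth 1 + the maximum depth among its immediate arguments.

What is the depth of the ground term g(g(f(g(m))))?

depth(g(m)) = 1 + depth(m) = 1 + 0 = 1
depth(f(g(m))) = 1 + depth(g(m)) = 1 + 1 = 2
depth(g(f(g(m)))) = 1 + depth(f(g(m))) = 1 + 2 = 3
depth(g(g(f(g(m))))) = 1 + depth(g(f(g(m)))) = 1 + 3 = 4

4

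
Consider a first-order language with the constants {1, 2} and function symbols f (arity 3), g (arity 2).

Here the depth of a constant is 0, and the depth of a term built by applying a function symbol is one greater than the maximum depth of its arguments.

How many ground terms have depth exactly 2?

2928

Count level by level. With function symbols f/3, g/2, the terms of depth ≤ k are the 2 constants together with each function applied to depth-≤(k−1) tuples, so N_k = 2 + N_{k-1}^3 + N_{k-1}^2.
N_0 = 2
N_1 = 2 + 2^3 + 2^2 = 14
N_2 = 2 + 14^3 + 14^2 = 2942
Terms of depth exactly 2: N_2 − N_1 = 2942 − 14 = 2928.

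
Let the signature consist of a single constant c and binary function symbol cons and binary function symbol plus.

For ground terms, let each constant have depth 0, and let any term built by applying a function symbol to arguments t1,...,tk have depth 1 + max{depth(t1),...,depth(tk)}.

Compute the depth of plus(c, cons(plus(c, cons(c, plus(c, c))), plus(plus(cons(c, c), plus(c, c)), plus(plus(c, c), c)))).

5

depth(plus(c, c)) = 1 + max(0, 0) = 1
depth(cons(c, plus(c, c))) = 1 + max(0, 1) = 2
depth(plus(c, cons(c, plus(c, c)))) = 1 + max(0, 2) = 3
depth(cons(c, c)) = 1 + max(0, 0) = 1
depth(plus(cons(c, c), plus(c, c))) = 1 + max(1, 1) = 2
depth(plus(plus(c, c), c)) = 1 + max(1, 0) = 2
depth(plus(plus(cons(c, c), plus(c, c)), plus(plus(c, c), c))) = 1 + max(2, 2) = 3
depth(cons(plus(c, cons(c, plus(c, c))), plus(plus(cons(c, c), plus(c, c)), plus(plus(c, c), c)))) = 1 + max(3, 3) = 4
depth(plus(c, cons(plus(c, cons(c, plus(c, c))), plus(plus(cons(c, c), plus(c, c)), plus(plus(c, c), c))))) = 1 + max(0, 4) = 5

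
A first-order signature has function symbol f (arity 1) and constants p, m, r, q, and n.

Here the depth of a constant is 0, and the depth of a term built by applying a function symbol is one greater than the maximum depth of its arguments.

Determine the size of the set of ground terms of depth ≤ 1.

10

Let N_k count ground terms of depth at most k. Each non-constant term of depth ≤ k is some function symbol applied to depth-≤(k−1) arguments, giving N_k = 5 + N_{k-1}.
N_0 = 5
N_1 = 5 + 5 = 10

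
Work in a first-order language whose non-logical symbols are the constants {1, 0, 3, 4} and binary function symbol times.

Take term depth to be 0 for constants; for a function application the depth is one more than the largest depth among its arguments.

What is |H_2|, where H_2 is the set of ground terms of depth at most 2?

404

Write N_k for the number of ground terms of depth ≤ k. A term of depth ≤ k is either a constant or a function symbol applied to arguments of depth ≤ k−1, so N_k = 4 + N_{k-1}^2.
N_0 = 4
N_1 = 4 + 4^2 = 20
N_2 = 4 + 20^2 = 404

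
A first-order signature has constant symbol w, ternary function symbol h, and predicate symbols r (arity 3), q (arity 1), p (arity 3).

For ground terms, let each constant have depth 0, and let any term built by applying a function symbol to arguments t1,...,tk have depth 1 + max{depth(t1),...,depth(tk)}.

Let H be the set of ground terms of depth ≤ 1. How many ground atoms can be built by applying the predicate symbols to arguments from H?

First count ground terms of depth ≤ 1.
Count level by level. With function symbols h/3, the terms of depth ≤ k are the 1 constant together with each function applied to depth-≤(k−1) tuples, so N_k = 1 + N_{k-1}^3.
N_0 = 1
N_1 = 1 + 1^3 = 2
Explicitly: w, h(w, w, w).
So |H| = 2.
Each predicate of arity r yields |H|^r ground atoms (one per choice of an r-tuple from H):
  r: 2^3 = 8;  q: 2;  p: 2^3 = 8
Total ground atoms: 8 + 2 + 8 = 18.

18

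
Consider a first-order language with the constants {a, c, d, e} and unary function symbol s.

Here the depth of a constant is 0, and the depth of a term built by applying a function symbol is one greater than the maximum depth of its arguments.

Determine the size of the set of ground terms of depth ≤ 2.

12

Write N_k for the number of ground terms of depth ≤ k. A term of depth ≤ k is either a constant or a function symbol applied to arguments of depth ≤ k−1, so N_k = 4 + N_{k-1}.
N_0 = 4
N_1 = 4 + 4 = 8
N_2 = 4 + 8 = 12
Explicitly: a, c, d, e, s(a), s(c), s(d), s(e), s(s(a)), s(s(c)), s(s(d)), s(s(e)).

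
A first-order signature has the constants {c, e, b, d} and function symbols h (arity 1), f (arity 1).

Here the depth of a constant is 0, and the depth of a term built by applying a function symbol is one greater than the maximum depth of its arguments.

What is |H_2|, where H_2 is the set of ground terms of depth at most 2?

If N_k denotes the number of depth-≤k ground terms, the 4 constants give N_0 = 4, and each function symbol of arity r contributes N_{k-1}^r new terms at level k: N_k = 4 + N_{k-1} + N_{k-1}.
N_0 = 4
N_1 = 4 + 4 + 4 = 12
N_2 = 4 + 12 + 12 = 28

28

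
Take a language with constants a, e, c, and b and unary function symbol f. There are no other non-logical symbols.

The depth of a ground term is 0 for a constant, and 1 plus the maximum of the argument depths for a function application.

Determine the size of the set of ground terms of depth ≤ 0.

Let N_k count ground terms of depth at most k. Each non-constant term of depth ≤ k is some function symbol applied to depth-≤(k−1) arguments, giving N_k = 4 + N_{k-1}.
N_0 = 4
Explicitly: a, e, c, b.

4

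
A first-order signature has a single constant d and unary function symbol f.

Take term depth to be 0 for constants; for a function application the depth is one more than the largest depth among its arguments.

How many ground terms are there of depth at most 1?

2

Let N_k = |{terms of depth ≤ k}|. Then N_0 = 1 and N_k = 1 + N_{k-1} for k ≥ 1 (one summand per function symbol, arity giving the exponent).
N_0 = 1
N_1 = 1 + 1 = 2
Explicitly: d, f(d).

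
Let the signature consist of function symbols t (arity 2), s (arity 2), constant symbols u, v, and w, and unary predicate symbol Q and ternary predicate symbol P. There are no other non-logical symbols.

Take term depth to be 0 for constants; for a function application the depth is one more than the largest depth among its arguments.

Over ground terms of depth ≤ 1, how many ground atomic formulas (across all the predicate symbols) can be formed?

9282

First count ground terms of depth ≤ 1.
If N_k denotes the number of depth-≤k ground terms, the 3 constants give N_0 = 3, and each function symbol of arity r contributes N_{k-1}^r new terms at level k: N_k = 3 + N_{k-1}^2 + N_{k-1}^2.
N_0 = 3
N_1 = 3 + 3^2 + 3^2 = 21
So |H| = 21.
For each predicate symbol, the number of ground atoms is |H| raised to its arity; summing:
  Q: 21;  P: 21^3 = 9261
Total ground atoms: 21 + 9261 = 9282.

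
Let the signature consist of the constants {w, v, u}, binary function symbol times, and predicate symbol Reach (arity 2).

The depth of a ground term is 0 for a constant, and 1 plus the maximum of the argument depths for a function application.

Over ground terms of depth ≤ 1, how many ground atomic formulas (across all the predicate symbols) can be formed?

First count ground terms of depth ≤ 1.
Let N_k = |{terms of depth ≤ k}|. Then N_0 = 3 and N_k = 3 + N_{k-1}^2 for k ≥ 1 (one summand per function symbol, arity giving the exponent).
N_0 = 3
N_1 = 3 + 3^2 = 12
Explicitly: w, v, u, times(w, w), times(w, v), times(w, u), times(v, w), times(v, v), times(v, u), times(u, w), times(u, v), times(u, u).
So |H| = 12.
A ground atom is a predicate applied to a tuple of terms from H, so the count is the sum over predicates of |H|^arity:
  Reach: 12^2 = 144
Total ground atoms: 144.

144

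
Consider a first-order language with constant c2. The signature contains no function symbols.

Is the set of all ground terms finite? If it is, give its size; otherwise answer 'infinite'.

1

There are no function symbols, so the only ground term is the single constant.
The Herbrand universe is {c2}, finite with 1 element.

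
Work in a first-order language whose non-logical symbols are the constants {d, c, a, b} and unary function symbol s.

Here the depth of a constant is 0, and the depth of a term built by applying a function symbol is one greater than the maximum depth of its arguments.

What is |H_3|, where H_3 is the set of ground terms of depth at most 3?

16

Write N_k for the number of ground terms of depth ≤ k. A term of depth ≤ k is either a constant or a function symbol applied to arguments of depth ≤ k−1, so N_k = 4 + N_{k-1}.
N_0 = 4
N_1 = 4 + 4 = 8
N_2 = 4 + 8 = 12
N_3 = 4 + 12 = 16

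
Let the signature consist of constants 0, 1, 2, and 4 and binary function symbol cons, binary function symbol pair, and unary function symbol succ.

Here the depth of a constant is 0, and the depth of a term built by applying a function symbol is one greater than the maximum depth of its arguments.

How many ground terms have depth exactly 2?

Let N_k = |{terms of depth ≤ k}|. Then N_0 = 4 and N_k = 4 + N_{k-1}^2 + N_{k-1}^2 + N_{k-1} for k ≥ 1 (one summand per function symbol, arity giving the exponent).
N_0 = 4
N_1 = 4 + 4^2 + 4^2 + 4 = 40
N_2 = 4 + 40^2 + 40^2 + 40 = 3244
Terms of depth exactly 2: N_2 − N_1 = 3244 − 40 = 3204.

3204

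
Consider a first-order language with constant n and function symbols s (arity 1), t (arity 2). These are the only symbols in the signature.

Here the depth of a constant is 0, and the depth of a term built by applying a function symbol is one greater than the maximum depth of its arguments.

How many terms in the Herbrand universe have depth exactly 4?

33490

Let N_k = |{terms of depth ≤ k}|. Then N_0 = 1 and N_k = 1 + N_{k-1} + N_{k-1}^2 for k ≥ 1 (one summand per function symbol, arity giving the exponent).
N_0 = 1
N_1 = 1 + 1 + 1^2 = 3
N_2 = 1 + 3 + 3^2 = 13
N_3 = 1 + 13 + 13^2 = 183
N_4 = 1 + 183 + 183^2 = 33673
Terms of depth exactly 4: N_4 − N_3 = 33673 − 183 = 33490.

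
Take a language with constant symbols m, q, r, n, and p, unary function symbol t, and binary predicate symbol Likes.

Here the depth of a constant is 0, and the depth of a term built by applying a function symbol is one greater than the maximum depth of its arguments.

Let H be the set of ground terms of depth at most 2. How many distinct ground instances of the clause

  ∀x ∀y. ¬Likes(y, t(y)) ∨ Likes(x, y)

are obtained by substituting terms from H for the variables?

225

Ground terms of depth ≤ 2:
  If N_k denotes the number of depth-≤k ground terms, the 5 constants give N_0 = 5, and each function symbol of arity r contributes N_{k-1}^r new terms at level k: N_k = 5 + N_{k-1}.
  N_0 = 5
  N_1 = 5 + 5 = 10
  N_2 = 5 + 10 = 15
So there are 15 ground terms available for substitution.
There are 2 variables to instantiate (x, y), each occurring in at least one literal, so different choices give different ground instances.
Number of ground instances = 15^2 = 225.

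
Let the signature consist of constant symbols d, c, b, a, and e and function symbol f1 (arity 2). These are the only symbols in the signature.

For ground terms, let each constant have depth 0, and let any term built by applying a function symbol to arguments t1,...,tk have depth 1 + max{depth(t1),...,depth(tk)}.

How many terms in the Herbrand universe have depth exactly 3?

Let N_k count ground terms of depth at most k. Each non-constant term of depth ≤ k is some function symbol applied to depth-≤(k−1) arguments, giving N_k = 5 + N_{k-1}^2.
N_0 = 5
N_1 = 5 + 5^2 = 30
N_2 = 5 + 30^2 = 905
N_3 = 5 + 905^2 = 819030
Terms of depth exactly 3: N_3 − N_2 = 819030 − 905 = 818125.

818125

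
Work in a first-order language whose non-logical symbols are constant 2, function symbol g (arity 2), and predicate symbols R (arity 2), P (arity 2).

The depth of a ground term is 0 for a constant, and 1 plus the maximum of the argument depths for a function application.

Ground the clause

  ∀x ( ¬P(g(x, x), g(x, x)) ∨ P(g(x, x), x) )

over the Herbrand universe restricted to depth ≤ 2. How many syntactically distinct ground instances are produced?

Ground terms of depth ≤ 2:
  If N_k denotes the number of depth-≤k ground terms, the 1 constant gives N_0 = 1, and each function symbol of arity r contributes N_{k-1}^r new terms at level k: N_k = 1 + N_{k-1}^2.
  N_0 = 1
  N_1 = 1 + 1^2 = 2
  N_2 = 1 + 2^2 = 5
  Explicitly: 2, g(2, 2), g(2, g(2, 2)), g(g(2, 2), 2), g(g(2, 2), g(2, 2)).
So there are 5 ground terms available for substitution.
There is 1 variable to instantiate (x),  occurring in at least one literal, so different choices give different ground instances.
Number of ground instances = 5.

5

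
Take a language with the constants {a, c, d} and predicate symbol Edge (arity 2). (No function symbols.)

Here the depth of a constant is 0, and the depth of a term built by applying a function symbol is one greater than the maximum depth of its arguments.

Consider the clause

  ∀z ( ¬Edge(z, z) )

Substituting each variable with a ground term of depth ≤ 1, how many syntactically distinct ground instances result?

Ground terms of depth ≤ 1:
  With no function symbols every ground term is a constant, so there are exactly 3 ground terms at every depth bound.
  N_0 = 3
  N_1 = 3
  Explicitly: a, c, d.
So there are 3 ground terms available for substitution.
The variable z ranges independently over the available ground terms, and distinct assignments produce distinct instances.
Number of ground instances = 3.

3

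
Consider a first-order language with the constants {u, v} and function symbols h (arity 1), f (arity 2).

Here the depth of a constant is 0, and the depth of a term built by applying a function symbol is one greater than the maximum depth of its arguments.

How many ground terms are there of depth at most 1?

Let N_k = |{terms of depth ≤ k}|. Then N_0 = 2 and N_k = 2 + N_{k-1} + N_{k-1}^2 for k ≥ 1 (one summand per function symbol, arity giving the exponent).
N_0 = 2
N_1 = 2 + 2 + 2^2 = 8
Explicitly: u, v, h(u), h(v), f(u, u), f(u, v), f(v, u), f(v, v).

8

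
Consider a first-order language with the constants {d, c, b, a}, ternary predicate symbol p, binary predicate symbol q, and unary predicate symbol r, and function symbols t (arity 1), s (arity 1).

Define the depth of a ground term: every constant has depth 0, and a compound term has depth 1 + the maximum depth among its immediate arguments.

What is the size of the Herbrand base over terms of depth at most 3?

First count ground terms of depth ≤ 3.
If N_k denotes the number of depth-≤k ground terms, the 4 constants give N_0 = 4, and each function symbol of arity r contributes N_{k-1}^r new terms at level k: N_k = 4 + N_{k-1} + N_{k-1}.
N_0 = 4
N_1 = 4 + 4 + 4 = 12
N_2 = 4 + 12 + 12 = 28
N_3 = 4 + 28 + 28 = 60
So |H| = 60.
Ground atoms are formed by filling each argument slot of a predicate with a term from H, so an r-ary predicate gives |H|^r atoms:
  p: 60^3 = 216000;  q: 60^2 = 3600;  r: 60
Total ground atoms: 216000 + 3600 + 60 = 219660.

219660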